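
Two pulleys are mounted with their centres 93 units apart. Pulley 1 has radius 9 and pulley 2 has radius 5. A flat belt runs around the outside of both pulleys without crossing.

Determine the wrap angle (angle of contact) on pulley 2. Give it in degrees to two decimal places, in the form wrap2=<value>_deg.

open belt: β = asin((r2−r1)/C) = asin(-4/93) = -2.4651°
wrap1 = π − 2β = 184.9302°
wrap2 = π + 2β = 175.0698°

wrap2=175.07_deg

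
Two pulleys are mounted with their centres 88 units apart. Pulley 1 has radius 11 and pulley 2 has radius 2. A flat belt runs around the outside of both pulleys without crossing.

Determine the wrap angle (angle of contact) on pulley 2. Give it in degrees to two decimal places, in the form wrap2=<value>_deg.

wrap2=168.26_deg

open belt: β = asin((r2−r1)/C) = asin(-9/88) = -5.8701°
wrap1 = π − 2β = 191.7401°
wrap2 = π + 2β = 168.2599°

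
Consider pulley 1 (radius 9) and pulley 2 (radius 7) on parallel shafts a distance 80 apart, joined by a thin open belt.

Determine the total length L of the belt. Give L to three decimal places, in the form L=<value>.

open belt: β = asin((r2−r1)/C) = asin(-2/80) = -1.4325°
wrap1 = π − 2β = 182.8651°
wrap2 = π + 2β = 177.1349°
tangent length = C·cosβ = 79.9750
L = r1·wrap1 + r2·wrap2 + 2·C·cosβ = 9·3.1916 + 7·3.0916 + 2·79.9750 = 210.3155

L=210.315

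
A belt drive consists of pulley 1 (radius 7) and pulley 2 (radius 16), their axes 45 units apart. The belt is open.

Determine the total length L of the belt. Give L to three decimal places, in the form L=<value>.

L=164.063

open belt: β = asin((r2−r1)/C) = asin(9/45) = 11.5370°
wrap1 = π − 2β = 156.9261°
wrap2 = π + 2β = 203.0739°
tangent length = C·cosβ = 44.0908
L = r1·wrap1 + r2·wrap2 + 2·C·cosβ = 7·2.7389 + 16·3.5443 + 2·44.0908 = 164.0627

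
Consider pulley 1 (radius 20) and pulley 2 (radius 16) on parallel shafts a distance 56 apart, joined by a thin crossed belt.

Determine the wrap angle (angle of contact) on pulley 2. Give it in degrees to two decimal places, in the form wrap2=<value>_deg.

wrap2=260.01_deg

crossed belt: β = asin((r1+r2)/C) = asin(36/56) = 40.0052°
wrap1 = wrap2 = π + 2β = 260.0104°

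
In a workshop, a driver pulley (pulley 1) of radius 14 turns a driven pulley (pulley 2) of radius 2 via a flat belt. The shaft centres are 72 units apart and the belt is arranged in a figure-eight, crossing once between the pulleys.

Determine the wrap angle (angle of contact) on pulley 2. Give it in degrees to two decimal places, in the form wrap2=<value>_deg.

crossed belt: β = asin((r1+r2)/C) = asin(16/72) = 12.8396°
wrap1 = wrap2 = π + 2β = 205.6792°

wrap2=205.68_deg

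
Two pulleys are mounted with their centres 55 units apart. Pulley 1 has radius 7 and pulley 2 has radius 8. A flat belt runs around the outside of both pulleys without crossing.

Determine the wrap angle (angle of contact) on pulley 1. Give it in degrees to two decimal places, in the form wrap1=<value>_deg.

open belt: β = asin((r2−r1)/C) = asin(1/55) = 1.0418°
wrap1 = π − 2β = 177.9164°
wrap2 = π + 2β = 182.0836°

wrap1=177.92_deg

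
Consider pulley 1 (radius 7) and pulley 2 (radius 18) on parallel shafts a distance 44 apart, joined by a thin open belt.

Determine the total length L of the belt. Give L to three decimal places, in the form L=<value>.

L=169.304

open belt: β = asin((r2−r1)/C) = asin(11/44) = 14.4775°
wrap1 = π − 2β = 151.0450°
wrap2 = π + 2β = 208.9550°
tangent length = C·cosβ = 42.6028
L = r1·wrap1 + r2·wrap2 + 2·C·cosβ = 7·2.6362 + 18·3.6470 + 2·42.6028 = 169.3044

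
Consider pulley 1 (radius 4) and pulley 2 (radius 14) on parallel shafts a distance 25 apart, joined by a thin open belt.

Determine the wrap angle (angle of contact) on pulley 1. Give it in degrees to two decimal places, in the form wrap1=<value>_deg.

open belt: β = asin((r2−r1)/C) = asin(10/25) = 23.5782°
wrap1 = π − 2β = 132.8436°
wrap2 = π + 2β = 227.1564°

wrap1=132.84_deg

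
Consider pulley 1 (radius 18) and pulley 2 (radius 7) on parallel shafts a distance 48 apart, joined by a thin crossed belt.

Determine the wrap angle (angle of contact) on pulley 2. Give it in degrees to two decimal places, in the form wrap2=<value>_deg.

crossed belt: β = asin((r1+r2)/C) = asin(25/48) = 31.3882°
wrap1 = wrap2 = π + 2β = 242.7763°

wrap2=242.78_deg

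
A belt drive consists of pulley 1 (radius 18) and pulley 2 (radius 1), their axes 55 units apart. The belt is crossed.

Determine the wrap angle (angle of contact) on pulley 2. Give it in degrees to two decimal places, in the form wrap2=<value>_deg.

wrap2=220.42_deg

crossed belt: β = asin((r1+r2)/C) = asin(19/55) = 20.2095°
wrap1 = wrap2 = π + 2β = 220.4191°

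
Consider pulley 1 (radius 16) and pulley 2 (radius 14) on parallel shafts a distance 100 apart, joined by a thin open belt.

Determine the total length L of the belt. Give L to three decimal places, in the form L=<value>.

open belt: β = asin((r2−r1)/C) = asin(-2/100) = -1.1460°
wrap1 = π − 2β = 182.2920°
wrap2 = π + 2β = 177.7080°
tangent length = C·cosβ = 99.9800
L = r1·wrap1 + r2·wrap2 + 2·C·cosβ = 16·3.1816 + 14·3.1016 + 2·99.9800 = 294.2878

L=294.288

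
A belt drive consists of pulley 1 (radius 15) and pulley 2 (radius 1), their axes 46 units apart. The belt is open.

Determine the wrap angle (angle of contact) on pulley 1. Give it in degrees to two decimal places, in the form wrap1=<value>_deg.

wrap1=215.44_deg

open belt: β = asin((r2−r1)/C) = asin(-14/46) = -17.7189°
wrap1 = π − 2β = 215.4379°
wrap2 = π + 2β = 144.5621°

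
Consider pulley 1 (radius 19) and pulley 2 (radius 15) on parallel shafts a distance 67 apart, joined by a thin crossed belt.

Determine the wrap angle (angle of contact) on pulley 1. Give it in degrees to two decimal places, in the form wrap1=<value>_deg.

crossed belt: β = asin((r1+r2)/C) = asin(34/67) = 30.4950°
wrap1 = wrap2 = π + 2β = 240.9899°

wrap1=240.99_deg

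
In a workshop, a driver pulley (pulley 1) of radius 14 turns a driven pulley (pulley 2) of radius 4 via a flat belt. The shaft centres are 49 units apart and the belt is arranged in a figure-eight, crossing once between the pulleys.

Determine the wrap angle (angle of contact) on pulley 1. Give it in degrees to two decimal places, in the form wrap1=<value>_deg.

wrap1=223.10_deg

crossed belt: β = asin((r1+r2)/C) = asin(18/49) = 21.5521°
wrap1 = wrap2 = π + 2β = 223.1042°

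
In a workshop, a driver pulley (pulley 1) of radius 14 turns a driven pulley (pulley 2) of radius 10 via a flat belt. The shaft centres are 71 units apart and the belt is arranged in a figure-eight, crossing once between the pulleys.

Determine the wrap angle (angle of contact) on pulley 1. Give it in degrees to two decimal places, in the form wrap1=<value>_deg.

crossed belt: β = asin((r1+r2)/C) = asin(24/71) = 19.7568°
wrap1 = wrap2 = π + 2β = 219.5136°

wrap1=219.51_deg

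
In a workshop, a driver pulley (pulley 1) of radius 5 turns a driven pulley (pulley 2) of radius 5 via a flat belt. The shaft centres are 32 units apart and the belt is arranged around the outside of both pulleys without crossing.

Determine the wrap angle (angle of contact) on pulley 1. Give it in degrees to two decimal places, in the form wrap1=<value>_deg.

open belt: β = asin((r2−r1)/C) = asin(0/32) = 0.0000°
wrap1 = π − 2β = 180.0000°
wrap2 = π + 2β = 180.0000°

wrap1=180.00_deg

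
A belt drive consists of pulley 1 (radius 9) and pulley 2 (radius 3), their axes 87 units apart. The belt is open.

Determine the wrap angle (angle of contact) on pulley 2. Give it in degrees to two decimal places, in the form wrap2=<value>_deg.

wrap2=172.09_deg

open belt: β = asin((r2−r1)/C) = asin(-6/87) = -3.9546°
wrap1 = π − 2β = 187.9091°
wrap2 = π + 2β = 172.0909°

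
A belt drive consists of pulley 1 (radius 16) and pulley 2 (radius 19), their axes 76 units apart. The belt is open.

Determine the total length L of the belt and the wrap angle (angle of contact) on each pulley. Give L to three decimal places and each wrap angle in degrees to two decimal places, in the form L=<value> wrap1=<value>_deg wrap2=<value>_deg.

open belt: β = asin((r2−r1)/C) = asin(3/76) = 2.2623°
wrap1 = π − 2β = 175.4755°
wrap2 = π + 2β = 184.5245°
tangent length = C·cosβ = 75.9408
L = r1·wrap1 + r2·wrap2 + 2·C·cosβ = 16·3.0626 + 19·3.2206 + 2·75.9408 = 262.0742

L=262.074 wrap1=175.48_deg wrap2=184.52_deg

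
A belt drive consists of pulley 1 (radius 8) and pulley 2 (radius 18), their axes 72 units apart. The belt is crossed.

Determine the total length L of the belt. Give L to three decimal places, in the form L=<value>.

L=235.177

crossed belt: β = asin((r1+r2)/C) = asin(26/72) = 21.1684°
wrap1 = wrap2 = π + 2β = 222.3369°
tangent length = C·cosβ = 67.1416
L = (r1+r2)·wrap + 2·C·cosβ = 26·3.8805 + 2·67.1416 = 235.1766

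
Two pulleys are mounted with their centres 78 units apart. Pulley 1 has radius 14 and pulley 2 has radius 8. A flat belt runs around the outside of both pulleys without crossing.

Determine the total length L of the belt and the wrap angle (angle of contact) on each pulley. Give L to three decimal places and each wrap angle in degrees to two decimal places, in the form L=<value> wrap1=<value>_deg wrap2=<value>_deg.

open belt: β = asin((r2−r1)/C) = asin(-6/78) = -4.4117°
wrap1 = π − 2β = 188.8235°
wrap2 = π + 2β = 171.1765°
tangent length = C·cosβ = 77.7689
L = r1·wrap1 + r2·wrap2 + 2·C·cosβ = 14·3.2956 + 8·2.9876 + 2·77.7689 = 225.5768

L=225.577 wrap1=188.82_deg wrap2=171.18_deg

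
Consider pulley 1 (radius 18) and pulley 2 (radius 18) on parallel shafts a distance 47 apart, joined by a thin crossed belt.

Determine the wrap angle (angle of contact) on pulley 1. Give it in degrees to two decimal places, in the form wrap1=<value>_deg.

wrap1=279.98_deg

crossed belt: β = asin((r1+r2)/C) = asin(36/47) = 49.9922°
wrap1 = wrap2 = π + 2β = 279.9845°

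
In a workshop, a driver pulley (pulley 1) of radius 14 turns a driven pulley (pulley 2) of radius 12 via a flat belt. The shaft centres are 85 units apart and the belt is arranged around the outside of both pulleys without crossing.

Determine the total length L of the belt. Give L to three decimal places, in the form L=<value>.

L=251.728

open belt: β = asin((r2−r1)/C) = asin(-2/85) = -1.3483°
wrap1 = π − 2β = 182.6965°
wrap2 = π + 2β = 177.3035°
tangent length = C·cosβ = 84.9765
L = r1·wrap1 + r2·wrap2 + 2·C·cosβ = 14·3.1887 + 12·3.0945 + 2·84.9765 = 251.7285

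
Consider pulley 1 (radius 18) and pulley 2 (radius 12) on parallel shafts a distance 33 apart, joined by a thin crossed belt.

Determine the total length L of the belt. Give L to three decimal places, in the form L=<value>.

crossed belt: β = asin((r1+r2)/C) = asin(30/33) = 65.3800°
wrap1 = wrap2 = π + 2β = 310.7600°
tangent length = C·cosβ = 13.7477
L = (r1+r2)·wrap + 2·C·cosβ = 30·5.4238 + 2·13.7477 = 190.2090

L=190.209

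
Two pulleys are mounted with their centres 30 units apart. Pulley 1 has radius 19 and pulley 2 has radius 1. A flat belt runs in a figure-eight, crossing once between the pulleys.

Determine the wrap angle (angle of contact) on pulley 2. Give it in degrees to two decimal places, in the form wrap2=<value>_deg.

wrap2=263.62_deg

crossed belt: β = asin((r1+r2)/C) = asin(20/30) = 41.8103°
wrap1 = wrap2 = π + 2β = 263.6206°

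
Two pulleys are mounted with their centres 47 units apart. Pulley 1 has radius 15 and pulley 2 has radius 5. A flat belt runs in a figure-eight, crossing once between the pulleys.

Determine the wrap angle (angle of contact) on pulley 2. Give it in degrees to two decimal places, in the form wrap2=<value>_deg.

crossed belt: β = asin((r1+r2)/C) = asin(20/47) = 25.1843°
wrap1 = wrap2 = π + 2β = 230.3687°

wrap2=230.37_deg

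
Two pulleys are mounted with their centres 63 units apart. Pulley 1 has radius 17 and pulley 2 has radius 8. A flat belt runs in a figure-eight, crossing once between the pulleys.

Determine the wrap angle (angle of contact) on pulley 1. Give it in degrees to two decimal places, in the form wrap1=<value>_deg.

crossed belt: β = asin((r1+r2)/C) = asin(25/63) = 23.3799°
wrap1 = wrap2 = π + 2β = 226.7597°

wrap1=226.76_deg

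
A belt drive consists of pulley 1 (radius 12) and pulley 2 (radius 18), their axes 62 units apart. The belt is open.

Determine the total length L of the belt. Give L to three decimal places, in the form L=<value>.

L=218.829

open belt: β = asin((r2−r1)/C) = asin(6/62) = 5.5534°
wrap1 = π − 2β = 168.8931°
wrap2 = π + 2β = 191.1069°
tangent length = C·cosβ = 61.7090
L = r1·wrap1 + r2·wrap2 + 2·C·cosβ = 12·2.9477 + 18·3.3354 + 2·61.7090 = 218.8289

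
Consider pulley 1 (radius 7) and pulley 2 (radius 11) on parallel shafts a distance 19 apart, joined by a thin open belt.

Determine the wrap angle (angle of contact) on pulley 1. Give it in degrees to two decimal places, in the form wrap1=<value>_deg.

open belt: β = asin((r2−r1)/C) = asin(4/19) = 12.1532°
wrap1 = π − 2β = 155.6936°
wrap2 = π + 2β = 204.3064°

wrap1=155.69_deg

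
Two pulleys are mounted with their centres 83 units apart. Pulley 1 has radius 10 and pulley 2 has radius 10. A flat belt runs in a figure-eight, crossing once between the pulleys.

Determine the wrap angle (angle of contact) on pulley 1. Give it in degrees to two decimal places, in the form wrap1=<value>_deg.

wrap1=207.89_deg

crossed belt: β = asin((r1+r2)/C) = asin(20/83) = 13.9434°
wrap1 = wrap2 = π + 2β = 207.8869°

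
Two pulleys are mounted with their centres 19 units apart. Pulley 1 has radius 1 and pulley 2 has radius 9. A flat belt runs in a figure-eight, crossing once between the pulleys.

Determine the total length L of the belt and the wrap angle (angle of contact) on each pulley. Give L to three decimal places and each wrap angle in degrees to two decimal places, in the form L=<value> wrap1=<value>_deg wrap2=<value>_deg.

crossed belt: β = asin((r1+r2)/C) = asin(10/19) = 31.7569°
wrap1 = wrap2 = π + 2β = 243.5137°
tangent length = C·cosβ = 16.1555
L = (r1+r2)·wrap + 2·C·cosβ = 10·4.2501 + 2·16.1555 = 74.8122

L=74.812 wrap1=243.51_deg wrap2=243.51_deg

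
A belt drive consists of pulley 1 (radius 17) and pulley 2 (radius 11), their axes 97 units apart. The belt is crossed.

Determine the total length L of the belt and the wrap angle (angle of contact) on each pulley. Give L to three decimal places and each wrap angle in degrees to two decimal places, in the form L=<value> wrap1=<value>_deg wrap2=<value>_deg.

crossed belt: β = asin((r1+r2)/C) = asin(28/97) = 16.7777°
wrap1 = wrap2 = π + 2β = 213.5555°
tangent length = C·cosβ = 92.8709
L = (r1+r2)·wrap + 2·C·cosβ = 28·3.7272 + 2·92.8709 = 290.1046

L=290.105 wrap1=213.56_deg wrap2=213.56_deg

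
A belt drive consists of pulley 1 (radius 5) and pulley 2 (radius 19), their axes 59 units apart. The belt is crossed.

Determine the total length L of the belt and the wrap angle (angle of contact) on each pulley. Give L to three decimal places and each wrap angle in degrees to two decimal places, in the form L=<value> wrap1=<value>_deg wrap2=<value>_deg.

L=203.303 wrap1=228.01_deg wrap2=228.01_deg

crossed belt: β = asin((r1+r2)/C) = asin(24/59) = 24.0027°
wrap1 = wrap2 = π + 2β = 228.0054°
tangent length = C·cosβ = 53.8981
L = (r1+r2)·wrap + 2·C·cosβ = 24·3.9794 + 2·53.8981 = 203.3028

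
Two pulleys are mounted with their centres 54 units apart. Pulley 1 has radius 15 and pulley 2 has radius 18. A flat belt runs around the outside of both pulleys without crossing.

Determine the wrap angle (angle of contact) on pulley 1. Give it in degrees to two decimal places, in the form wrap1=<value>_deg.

wrap1=173.63_deg

open belt: β = asin((r2−r1)/C) = asin(3/54) = 3.1847°
wrap1 = π − 2β = 173.6305°
wrap2 = π + 2β = 186.3695°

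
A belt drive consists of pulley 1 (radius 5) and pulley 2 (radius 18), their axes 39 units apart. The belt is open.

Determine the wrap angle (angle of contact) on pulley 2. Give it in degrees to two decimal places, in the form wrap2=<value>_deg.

open belt: β = asin((r2−r1)/C) = asin(13/39) = 19.4712°
wrap1 = π − 2β = 141.0576°
wrap2 = π + 2β = 218.9424°

wrap2=218.94_deg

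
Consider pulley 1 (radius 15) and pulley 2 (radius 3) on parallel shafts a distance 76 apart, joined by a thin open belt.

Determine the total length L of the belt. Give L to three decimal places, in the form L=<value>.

open belt: β = asin((r2−r1)/C) = asin(-12/76) = -9.0847°
wrap1 = π − 2β = 198.1694°
wrap2 = π + 2β = 161.8306°
tangent length = C·cosβ = 75.0467
L = r1·wrap1 + r2·wrap2 + 2·C·cosβ = 15·3.4587 + 3·2.8245 + 2·75.0467 = 210.4474

L=210.447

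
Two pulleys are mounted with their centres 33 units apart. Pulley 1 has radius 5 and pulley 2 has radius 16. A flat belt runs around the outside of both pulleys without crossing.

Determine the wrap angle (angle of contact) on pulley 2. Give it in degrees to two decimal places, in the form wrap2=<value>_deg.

wrap2=218.94_deg

open belt: β = asin((r2−r1)/C) = asin(11/33) = 19.4712°
wrap1 = π − 2β = 141.0576°
wrap2 = π + 2β = 218.9424°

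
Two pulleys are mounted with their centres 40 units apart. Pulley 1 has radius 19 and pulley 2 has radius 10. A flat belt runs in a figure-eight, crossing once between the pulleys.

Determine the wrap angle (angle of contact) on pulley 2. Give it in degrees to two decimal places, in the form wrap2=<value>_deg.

wrap2=272.94_deg

crossed belt: β = asin((r1+r2)/C) = asin(29/40) = 46.4688°
wrap1 = wrap2 = π + 2β = 272.9377°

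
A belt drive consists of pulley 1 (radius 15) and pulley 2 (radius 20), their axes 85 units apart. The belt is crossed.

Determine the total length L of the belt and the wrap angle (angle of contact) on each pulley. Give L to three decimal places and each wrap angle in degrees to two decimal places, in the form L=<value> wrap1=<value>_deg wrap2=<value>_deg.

L=294.582 wrap1=228.63_deg wrap2=228.63_deg

crossed belt: β = asin((r1+r2)/C) = asin(35/85) = 24.3157°
wrap1 = wrap2 = π + 2β = 228.6315°
tangent length = C·cosβ = 77.4597
L = (r1+r2)·wrap + 2·C·cosβ = 35·3.9904 + 2·77.4597 = 294.5824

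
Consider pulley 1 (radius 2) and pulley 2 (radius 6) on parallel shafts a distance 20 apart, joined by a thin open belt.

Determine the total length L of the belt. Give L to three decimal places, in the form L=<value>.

open belt: β = asin((r2−r1)/C) = asin(4/20) = 11.5370°
wrap1 = π − 2β = 156.9261°
wrap2 = π + 2β = 203.0739°
tangent length = C·cosβ = 19.5959
L = r1·wrap1 + r2·wrap2 + 2·C·cosβ = 2·2.7389 + 6·3.5443 + 2·19.5959 = 65.9354

L=65.935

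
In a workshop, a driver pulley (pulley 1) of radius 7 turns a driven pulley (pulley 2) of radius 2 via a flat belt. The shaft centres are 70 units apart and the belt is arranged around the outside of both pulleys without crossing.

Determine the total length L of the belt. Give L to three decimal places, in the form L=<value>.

L=168.632

open belt: β = asin((r2−r1)/C) = asin(-5/70) = -4.0960°
wrap1 = π − 2β = 188.1921°
wrap2 = π + 2β = 171.8079°
tangent length = C·cosβ = 69.8212
L = r1·wrap1 + r2·wrap2 + 2·C·cosβ = 7·3.2846 + 2·2.9986 + 2·69.8212 = 168.6316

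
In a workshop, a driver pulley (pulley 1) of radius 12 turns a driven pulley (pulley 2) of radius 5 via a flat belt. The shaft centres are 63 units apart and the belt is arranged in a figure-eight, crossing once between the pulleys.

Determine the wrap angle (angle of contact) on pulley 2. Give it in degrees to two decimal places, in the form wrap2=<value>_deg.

wrap2=211.31_deg

crossed belt: β = asin((r1+r2)/C) = asin(17/63) = 15.6548°
wrap1 = wrap2 = π + 2β = 211.3096°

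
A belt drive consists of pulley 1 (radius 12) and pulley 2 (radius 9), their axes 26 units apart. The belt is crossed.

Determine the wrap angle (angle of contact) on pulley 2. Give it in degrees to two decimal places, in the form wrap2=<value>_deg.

wrap2=287.74_deg

crossed belt: β = asin((r1+r2)/C) = asin(21/26) = 53.8711°
wrap1 = wrap2 = π + 2β = 287.7421°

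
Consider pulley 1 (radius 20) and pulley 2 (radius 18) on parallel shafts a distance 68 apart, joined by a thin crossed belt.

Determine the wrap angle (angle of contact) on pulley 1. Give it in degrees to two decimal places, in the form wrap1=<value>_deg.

crossed belt: β = asin((r1+r2)/C) = asin(38/68) = 33.9745°
wrap1 = wrap2 = π + 2β = 247.9490°

wrap1=247.95_deg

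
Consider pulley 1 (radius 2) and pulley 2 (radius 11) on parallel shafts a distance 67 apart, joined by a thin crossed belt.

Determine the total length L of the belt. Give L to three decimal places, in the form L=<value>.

crossed belt: β = asin((r1+r2)/C) = asin(13/67) = 11.1881°
wrap1 = wrap2 = π + 2β = 202.3761°
tangent length = C·cosβ = 65.7267
L = (r1+r2)·wrap + 2·C·cosβ = 13·3.5321 + 2·65.7267 = 177.3711

L=177.371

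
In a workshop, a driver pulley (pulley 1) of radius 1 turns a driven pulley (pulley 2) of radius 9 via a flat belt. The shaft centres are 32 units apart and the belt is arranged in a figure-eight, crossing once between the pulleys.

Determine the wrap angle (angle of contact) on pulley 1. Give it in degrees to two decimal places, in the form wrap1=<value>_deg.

crossed belt: β = asin((r1+r2)/C) = asin(10/32) = 18.2100°
wrap1 = wrap2 = π + 2β = 216.4199°

wrap1=216.42_deg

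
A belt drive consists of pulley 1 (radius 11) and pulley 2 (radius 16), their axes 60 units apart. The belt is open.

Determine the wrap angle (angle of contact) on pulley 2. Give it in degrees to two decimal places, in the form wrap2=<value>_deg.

wrap2=189.56_deg

open belt: β = asin((r2−r1)/C) = asin(5/60) = 4.7802°
wrap1 = π − 2β = 170.4396°
wrap2 = π + 2β = 189.5604°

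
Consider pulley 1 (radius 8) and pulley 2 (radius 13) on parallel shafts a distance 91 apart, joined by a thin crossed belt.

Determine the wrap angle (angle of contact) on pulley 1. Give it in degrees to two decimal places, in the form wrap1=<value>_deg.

crossed belt: β = asin((r1+r2)/C) = asin(21/91) = 13.3424°
wrap1 = wrap2 = π + 2β = 206.6847°

wrap1=206.68_deg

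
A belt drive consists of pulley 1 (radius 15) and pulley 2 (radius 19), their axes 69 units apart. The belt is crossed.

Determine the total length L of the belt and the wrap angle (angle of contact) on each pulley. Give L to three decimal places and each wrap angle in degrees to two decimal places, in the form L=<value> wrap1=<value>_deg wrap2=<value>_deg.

crossed belt: β = asin((r1+r2)/C) = asin(34/69) = 29.5217°
wrap1 = wrap2 = π + 2β = 239.0435°
tangent length = C·cosβ = 60.0417
L = (r1+r2)·wrap + 2·C·cosβ = 34·4.1721 + 2·60.0417 = 261.9345

L=261.935 wrap1=239.04_deg wrap2=239.04_deg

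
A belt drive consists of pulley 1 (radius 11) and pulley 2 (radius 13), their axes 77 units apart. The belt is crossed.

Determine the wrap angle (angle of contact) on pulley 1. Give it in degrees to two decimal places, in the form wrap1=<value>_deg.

crossed belt: β = asin((r1+r2)/C) = asin(24/77) = 18.1610°
wrap1 = wrap2 = π + 2β = 216.3220°

wrap1=216.32_deg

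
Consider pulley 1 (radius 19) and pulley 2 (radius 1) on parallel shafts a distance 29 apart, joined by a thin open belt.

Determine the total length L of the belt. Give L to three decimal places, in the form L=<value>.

open belt: β = asin((r2−r1)/C) = asin(-18/29) = -38.3665°
wrap1 = π − 2β = 256.7330°
wrap2 = π + 2β = 103.2670°
tangent length = C·cosβ = 22.7376
L = r1·wrap1 + r2·wrap2 + 2·C·cosβ = 19·4.4808 + 1·1.8023 + 2·22.7376 = 132.4135

L=132.414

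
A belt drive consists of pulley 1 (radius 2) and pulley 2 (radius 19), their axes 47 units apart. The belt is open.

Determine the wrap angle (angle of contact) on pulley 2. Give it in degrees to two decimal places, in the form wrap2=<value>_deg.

wrap2=222.41_deg

open belt: β = asin((r2−r1)/C) = asin(17/47) = 21.2048°
wrap1 = π − 2β = 137.5905°
wrap2 = π + 2β = 222.4095°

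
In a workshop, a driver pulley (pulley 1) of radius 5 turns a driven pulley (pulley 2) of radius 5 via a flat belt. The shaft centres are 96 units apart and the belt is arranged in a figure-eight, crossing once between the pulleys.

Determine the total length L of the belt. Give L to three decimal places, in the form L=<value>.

L=224.459

crossed belt: β = asin((r1+r2)/C) = asin(10/96) = 5.9792°
wrap1 = wrap2 = π + 2β = 191.9583°
tangent length = C·cosβ = 95.4777
L = (r1+r2)·wrap + 2·C·cosβ = 10·3.3503 + 2·95.4777 = 224.4585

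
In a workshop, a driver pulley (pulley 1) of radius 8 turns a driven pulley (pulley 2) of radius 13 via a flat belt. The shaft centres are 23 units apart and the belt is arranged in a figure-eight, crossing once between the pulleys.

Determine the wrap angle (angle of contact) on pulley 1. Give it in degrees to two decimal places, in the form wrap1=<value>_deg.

crossed belt: β = asin((r1+r2)/C) = asin(21/23) = 65.9294°
wrap1 = wrap2 = π + 2β = 311.8588°

wrap1=311.86_deg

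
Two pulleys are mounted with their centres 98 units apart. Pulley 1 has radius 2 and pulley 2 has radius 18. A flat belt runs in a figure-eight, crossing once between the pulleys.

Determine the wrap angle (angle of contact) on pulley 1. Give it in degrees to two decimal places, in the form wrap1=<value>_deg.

wrap1=203.55_deg

crossed belt: β = asin((r1+r2)/C) = asin(20/98) = 11.7757°
wrap1 = wrap2 = π + 2β = 203.5515°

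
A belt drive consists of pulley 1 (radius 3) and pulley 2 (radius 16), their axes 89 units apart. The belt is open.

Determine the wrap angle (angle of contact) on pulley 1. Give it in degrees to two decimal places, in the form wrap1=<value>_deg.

wrap1=163.20_deg

open belt: β = asin((r2−r1)/C) = asin(13/89) = 8.3991°
wrap1 = π − 2β = 163.2018°
wrap2 = π + 2β = 196.7982°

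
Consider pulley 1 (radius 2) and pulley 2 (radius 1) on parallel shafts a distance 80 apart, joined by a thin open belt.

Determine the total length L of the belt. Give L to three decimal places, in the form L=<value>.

open belt: β = asin((r2−r1)/C) = asin(-1/80) = -0.7162°
wrap1 = π − 2β = 181.4324°
wrap2 = π + 2β = 178.5676°
tangent length = C·cosβ = 79.9937
L = r1·wrap1 + r2·wrap2 + 2·C·cosβ = 2·3.1666 + 1·3.1166 + 2·79.9937 = 169.4373

L=169.437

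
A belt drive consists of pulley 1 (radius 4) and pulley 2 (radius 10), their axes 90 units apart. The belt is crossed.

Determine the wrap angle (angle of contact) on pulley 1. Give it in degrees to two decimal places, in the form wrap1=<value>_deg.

crossed belt: β = asin((r1+r2)/C) = asin(14/90) = 8.9490°
wrap1 = wrap2 = π + 2β = 197.8980°

wrap1=197.90_deg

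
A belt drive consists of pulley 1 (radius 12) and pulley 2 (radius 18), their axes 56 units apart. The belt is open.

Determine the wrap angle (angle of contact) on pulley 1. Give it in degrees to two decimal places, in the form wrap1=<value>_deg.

wrap1=167.70_deg

open belt: β = asin((r2−r1)/C) = asin(6/56) = 6.1506°
wrap1 = π − 2β = 167.6987°
wrap2 = π + 2β = 192.3013°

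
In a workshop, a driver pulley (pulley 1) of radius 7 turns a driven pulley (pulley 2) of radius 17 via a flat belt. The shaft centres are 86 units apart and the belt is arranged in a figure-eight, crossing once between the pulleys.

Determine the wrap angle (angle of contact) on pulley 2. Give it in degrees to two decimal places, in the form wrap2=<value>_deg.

crossed belt: β = asin((r1+r2)/C) = asin(24/86) = 16.2047°
wrap1 = wrap2 = π + 2β = 212.4094°

wrap2=212.41_deg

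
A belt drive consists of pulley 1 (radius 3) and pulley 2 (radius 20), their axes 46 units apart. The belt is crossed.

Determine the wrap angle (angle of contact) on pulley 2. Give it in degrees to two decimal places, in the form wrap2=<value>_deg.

wrap2=240.00_deg

crossed belt: β = asin((r1+r2)/C) = asin(23/46) = 30.0000°
wrap1 = wrap2 = π + 2β = 240.0000°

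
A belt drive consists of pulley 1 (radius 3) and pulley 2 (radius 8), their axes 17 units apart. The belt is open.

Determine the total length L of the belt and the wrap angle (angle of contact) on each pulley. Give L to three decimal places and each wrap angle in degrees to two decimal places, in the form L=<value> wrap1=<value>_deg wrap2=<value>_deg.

open belt: β = asin((r2−r1)/C) = asin(5/17) = 17.1046°
wrap1 = π − 2β = 145.7907°
wrap2 = π + 2β = 214.2093°
tangent length = C·cosβ = 16.2481
L = r1·wrap1 + r2·wrap2 + 2·C·cosβ = 3·2.5445 + 8·3.7387 + 2·16.2481 = 70.0390

L=70.039 wrap1=145.79_deg wrap2=214.21_deg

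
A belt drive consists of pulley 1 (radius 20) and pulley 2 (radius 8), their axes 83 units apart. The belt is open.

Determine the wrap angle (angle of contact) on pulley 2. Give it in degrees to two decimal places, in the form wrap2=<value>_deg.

wrap2=163.37_deg

open belt: β = asin((r2−r1)/C) = asin(-12/83) = -8.3129°
wrap1 = π − 2β = 196.6257°
wrap2 = π + 2β = 163.3743°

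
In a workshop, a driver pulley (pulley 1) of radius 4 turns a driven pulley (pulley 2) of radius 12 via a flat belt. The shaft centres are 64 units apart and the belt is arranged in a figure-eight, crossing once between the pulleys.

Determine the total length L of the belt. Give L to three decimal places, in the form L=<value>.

L=182.287

crossed belt: β = asin((r1+r2)/C) = asin(16/64) = 14.4775°
wrap1 = wrap2 = π + 2β = 208.9550°
tangent length = C·cosβ = 61.9677
L = (r1+r2)·wrap + 2·C·cosβ = 16·3.6470 + 2·61.9677 = 182.2867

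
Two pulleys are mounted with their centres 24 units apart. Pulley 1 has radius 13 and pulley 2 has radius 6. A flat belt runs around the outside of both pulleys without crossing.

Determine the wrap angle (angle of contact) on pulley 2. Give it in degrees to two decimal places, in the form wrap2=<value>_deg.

open belt: β = asin((r2−r1)/C) = asin(-7/24) = -16.9578°
wrap1 = π − 2β = 213.9155°
wrap2 = π + 2β = 146.0845°

wrap2=146.08_deg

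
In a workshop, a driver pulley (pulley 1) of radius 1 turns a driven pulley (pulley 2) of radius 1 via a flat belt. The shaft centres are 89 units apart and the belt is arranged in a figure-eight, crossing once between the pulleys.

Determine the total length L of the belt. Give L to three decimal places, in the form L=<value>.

crossed belt: β = asin((r1+r2)/C) = asin(2/89) = 1.2877°
wrap1 = wrap2 = π + 2β = 182.5753°
tangent length = C·cosβ = 88.9775
L = (r1+r2)·wrap + 2·C·cosβ = 2·3.1865 + 2·88.9775 = 184.3281

L=184.328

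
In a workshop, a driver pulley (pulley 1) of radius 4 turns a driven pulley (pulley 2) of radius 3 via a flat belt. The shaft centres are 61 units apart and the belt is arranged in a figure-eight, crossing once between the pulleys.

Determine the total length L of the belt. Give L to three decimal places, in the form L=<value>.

L=144.795

crossed belt: β = asin((r1+r2)/C) = asin(7/61) = 6.5894°
wrap1 = wrap2 = π + 2β = 193.1789°
tangent length = C·cosβ = 60.5970
L = (r1+r2)·wrap + 2·C·cosβ = 7·3.3716 + 2·60.5970 = 144.7953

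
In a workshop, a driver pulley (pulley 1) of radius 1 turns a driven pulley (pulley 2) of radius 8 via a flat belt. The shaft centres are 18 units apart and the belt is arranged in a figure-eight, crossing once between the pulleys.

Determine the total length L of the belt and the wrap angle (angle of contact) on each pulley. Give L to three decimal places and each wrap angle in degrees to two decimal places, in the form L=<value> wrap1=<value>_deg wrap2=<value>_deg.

crossed belt: β = asin((r1+r2)/C) = asin(9/18) = 30.0000°
wrap1 = wrap2 = π + 2β = 240.0000°
tangent length = C·cosβ = 15.5885
L = (r1+r2)·wrap + 2·C·cosβ = 9·4.1888 + 2·15.5885 = 68.8760

L=68.876 wrap1=240.00_deg wrap2=240.00_deg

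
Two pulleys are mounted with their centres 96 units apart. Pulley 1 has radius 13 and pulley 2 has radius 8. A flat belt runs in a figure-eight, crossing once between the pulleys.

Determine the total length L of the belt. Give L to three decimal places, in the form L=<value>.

crossed belt: β = asin((r1+r2)/C) = asin(21/96) = 12.6356°
wrap1 = wrap2 = π + 2β = 205.2713°
tangent length = C·cosβ = 93.6750
L = (r1+r2)·wrap + 2·C·cosβ = 21·3.5827 + 2·93.6750 = 262.5858

L=262.586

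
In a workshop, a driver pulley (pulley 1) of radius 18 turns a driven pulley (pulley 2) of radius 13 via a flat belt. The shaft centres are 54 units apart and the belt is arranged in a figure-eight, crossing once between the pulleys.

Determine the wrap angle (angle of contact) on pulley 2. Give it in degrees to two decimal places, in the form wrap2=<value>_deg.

wrap2=250.07_deg

crossed belt: β = asin((r1+r2)/C) = asin(31/54) = 35.0348°
wrap1 = wrap2 = π + 2β = 250.0696°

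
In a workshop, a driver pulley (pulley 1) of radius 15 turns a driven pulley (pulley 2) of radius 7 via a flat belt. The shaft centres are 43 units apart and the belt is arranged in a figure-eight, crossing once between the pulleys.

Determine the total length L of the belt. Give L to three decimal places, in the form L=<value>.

L=166.638

crossed belt: β = asin((r1+r2)/C) = asin(22/43) = 30.7723°
wrap1 = wrap2 = π + 2β = 241.5446°
tangent length = C·cosβ = 36.9459
L = (r1+r2)·wrap + 2·C·cosβ = 22·4.2157 + 2·36.9459 = 166.6383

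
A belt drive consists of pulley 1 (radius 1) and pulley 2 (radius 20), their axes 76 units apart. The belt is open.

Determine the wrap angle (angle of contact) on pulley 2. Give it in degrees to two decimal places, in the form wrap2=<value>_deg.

wrap2=208.96_deg

open belt: β = asin((r2−r1)/C) = asin(19/76) = 14.4775°
wrap1 = π − 2β = 151.0450°
wrap2 = π + 2β = 208.9550°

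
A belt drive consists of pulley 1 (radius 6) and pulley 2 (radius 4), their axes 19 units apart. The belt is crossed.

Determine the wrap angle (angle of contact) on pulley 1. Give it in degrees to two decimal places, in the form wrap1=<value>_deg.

crossed belt: β = asin((r1+r2)/C) = asin(10/19) = 31.7569°
wrap1 = wrap2 = π + 2β = 243.5137°

wrap1=243.51_deg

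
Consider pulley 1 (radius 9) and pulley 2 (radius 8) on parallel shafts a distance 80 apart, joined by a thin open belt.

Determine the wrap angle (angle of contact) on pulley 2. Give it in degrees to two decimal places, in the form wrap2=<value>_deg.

open belt: β = asin((r2−r1)/C) = asin(-1/80) = -0.7162°
wrap1 = π − 2β = 181.4324°
wrap2 = π + 2β = 178.5676°

wrap2=178.57_deg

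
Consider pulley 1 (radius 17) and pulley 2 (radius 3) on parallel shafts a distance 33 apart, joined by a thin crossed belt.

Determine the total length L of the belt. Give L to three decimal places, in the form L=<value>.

L=141.373

crossed belt: β = asin((r1+r2)/C) = asin(20/33) = 37.3052°
wrap1 = wrap2 = π + 2β = 254.6104°
tangent length = C·cosβ = 26.2488
L = (r1+r2)·wrap + 2·C·cosβ = 20·4.4438 + 2·26.2488 = 141.3734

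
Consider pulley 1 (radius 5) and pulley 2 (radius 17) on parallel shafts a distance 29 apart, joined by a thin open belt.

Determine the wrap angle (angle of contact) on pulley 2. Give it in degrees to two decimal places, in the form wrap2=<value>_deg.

wrap2=228.89_deg

open belt: β = asin((r2−r1)/C) = asin(12/29) = 24.4433°
wrap1 = π − 2β = 131.1133°
wrap2 = π + 2β = 228.8867°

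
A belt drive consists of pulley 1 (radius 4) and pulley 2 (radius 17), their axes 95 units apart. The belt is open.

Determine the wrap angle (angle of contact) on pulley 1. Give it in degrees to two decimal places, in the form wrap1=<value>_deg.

wrap1=164.27_deg

open belt: β = asin((r2−r1)/C) = asin(13/95) = 7.8652°
wrap1 = π − 2β = 164.2697°
wrap2 = π + 2β = 195.7303°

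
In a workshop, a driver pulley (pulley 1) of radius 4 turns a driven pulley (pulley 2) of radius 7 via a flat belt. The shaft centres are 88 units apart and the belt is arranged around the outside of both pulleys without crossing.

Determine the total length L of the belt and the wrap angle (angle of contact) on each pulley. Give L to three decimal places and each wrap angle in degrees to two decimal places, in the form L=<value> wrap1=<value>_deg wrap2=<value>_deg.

open belt: β = asin((r2−r1)/C) = asin(3/88) = 1.9536°
wrap1 = π − 2β = 176.0927°
wrap2 = π + 2β = 183.9073°
tangent length = C·cosβ = 87.9488
L = r1·wrap1 + r2·wrap2 + 2·C·cosβ = 4·3.0734 + 7·3.2098 + 2·87.9488 = 210.6598

L=210.660 wrap1=176.09_deg wrap2=183.91_deg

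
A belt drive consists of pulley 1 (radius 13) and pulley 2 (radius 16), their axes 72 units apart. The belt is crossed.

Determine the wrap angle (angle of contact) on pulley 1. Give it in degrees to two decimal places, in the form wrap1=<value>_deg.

wrap1=227.50_deg

crossed belt: β = asin((r1+r2)/C) = asin(29/72) = 23.7519°
wrap1 = wrap2 = π + 2β = 227.5039°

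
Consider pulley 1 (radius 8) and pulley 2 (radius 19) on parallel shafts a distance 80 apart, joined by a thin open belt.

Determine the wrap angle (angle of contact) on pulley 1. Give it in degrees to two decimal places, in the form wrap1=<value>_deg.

wrap1=164.19_deg

open belt: β = asin((r2−r1)/C) = asin(11/80) = 7.9032°
wrap1 = π − 2β = 164.1936°
wrap2 = π + 2β = 195.8064°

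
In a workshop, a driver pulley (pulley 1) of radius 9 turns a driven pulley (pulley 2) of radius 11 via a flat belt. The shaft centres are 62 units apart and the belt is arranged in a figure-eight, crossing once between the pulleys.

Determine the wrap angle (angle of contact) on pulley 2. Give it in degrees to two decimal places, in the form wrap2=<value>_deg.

crossed belt: β = asin((r1+r2)/C) = asin(20/62) = 18.8191°
wrap1 = wrap2 = π + 2β = 217.6381°

wrap2=217.64_deg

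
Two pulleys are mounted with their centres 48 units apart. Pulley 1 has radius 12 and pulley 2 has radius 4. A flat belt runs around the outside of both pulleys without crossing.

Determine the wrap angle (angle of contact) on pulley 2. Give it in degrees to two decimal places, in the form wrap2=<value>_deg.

open belt: β = asin((r2−r1)/C) = asin(-8/48) = -9.5941°
wrap1 = π − 2β = 199.1881°
wrap2 = π + 2β = 160.8119°

wrap2=160.81_deg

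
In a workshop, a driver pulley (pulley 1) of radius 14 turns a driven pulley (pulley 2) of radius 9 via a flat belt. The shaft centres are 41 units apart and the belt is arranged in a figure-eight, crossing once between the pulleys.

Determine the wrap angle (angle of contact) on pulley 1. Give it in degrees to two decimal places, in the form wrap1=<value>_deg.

crossed belt: β = asin((r1+r2)/C) = asin(23/41) = 34.1233°
wrap1 = wrap2 = π + 2β = 248.2466°

wrap1=248.25_deg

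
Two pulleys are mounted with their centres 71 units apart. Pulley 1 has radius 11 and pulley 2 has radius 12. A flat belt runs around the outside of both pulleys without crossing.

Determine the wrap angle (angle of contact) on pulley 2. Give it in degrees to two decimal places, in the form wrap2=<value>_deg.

wrap2=181.61_deg

open belt: β = asin((r2−r1)/C) = asin(1/71) = 0.8070°
wrap1 = π − 2β = 178.3860°
wrap2 = π + 2β = 181.6140°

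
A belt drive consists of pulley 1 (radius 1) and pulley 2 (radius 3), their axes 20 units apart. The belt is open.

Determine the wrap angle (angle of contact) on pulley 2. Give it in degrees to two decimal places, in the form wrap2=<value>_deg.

wrap2=191.48_deg

open belt: β = asin((r2−r1)/C) = asin(2/20) = 5.7392°
wrap1 = π − 2β = 168.5217°
wrap2 = π + 2β = 191.4783°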